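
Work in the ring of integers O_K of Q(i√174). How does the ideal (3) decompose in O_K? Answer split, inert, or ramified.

ramified

Since -174 ≢ 1 mod 4, the ring of integers is ℤ[√-174] with discriminant 4·(-174) = -696.
Ramification test: 3 | -696. The prime 3 ramifies in K.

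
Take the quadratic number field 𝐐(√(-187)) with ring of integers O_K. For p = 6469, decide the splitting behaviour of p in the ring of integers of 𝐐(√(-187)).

split — (6469) = 𝔭₁𝔭₂ with 𝔭₁ ≠ 𝔭₂

Since -187 ≡ 1 mod 4, the ring of integers is ℤ[(1+√-187)/2] with discriminant -187.
disc(K) = -187 is not divisible by 6469; 6469 is unramified.
Euler's criterion: (-187)^3234 mod 6469 = 1. Thus (-187|6469) = 1.
Legendre symbol 1 ⇒ 6469 is split.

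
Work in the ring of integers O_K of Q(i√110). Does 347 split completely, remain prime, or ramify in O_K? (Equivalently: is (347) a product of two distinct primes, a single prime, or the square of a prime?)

inert — (347) stays prime in O_K

Since -110 ≢ 1 mod 4, the ring of integers is ℤ[√-110] with discriminant 4·(-110) = -440.
347 ∤ -440, so 347 is unramified.
Legendre symbol by Euler's criterion: (-110/347) ≡ (-110)^173 ≡ 346 (mod 347), i.e. (-110/347) = -1.
(-110/347) = -1, so 347 is inert.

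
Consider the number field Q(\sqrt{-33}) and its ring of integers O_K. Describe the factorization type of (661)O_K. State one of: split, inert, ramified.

-33 mod 4 = 3, hence disc K = 4·(-33) = -132 and O_K = ℤ[√-33].
661 ∤ -132, so 661 is unramified.
(-33/661) = 628^330 mod 661 = 1, giving Legendre symbol 1.
(-33/661) = 1, so 661 splits.

p splits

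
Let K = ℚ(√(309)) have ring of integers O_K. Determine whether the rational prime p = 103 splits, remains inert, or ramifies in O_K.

ramified

Since 309 ≡ 1 mod 4, the ring of integers is ℤ[(1+√309)/2] with discriminant 309.
103 divides disc(K) = 309, so 103 ramifies.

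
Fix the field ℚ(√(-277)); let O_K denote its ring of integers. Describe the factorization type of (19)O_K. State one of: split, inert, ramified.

d = -277 ≡ 3 (mod 4), so O_K = ℤ[√-277] and disc(K) = 4d = -1108.
19 ∤ -1108, so 19 is unramified.
Compute (-277/19) via Euler: 8^((19-1)/2) mod 19 = 18, so (-277/19) = -1.
d is a non-residue mod p, hence 19 remains inert in O_K.

19 remains inert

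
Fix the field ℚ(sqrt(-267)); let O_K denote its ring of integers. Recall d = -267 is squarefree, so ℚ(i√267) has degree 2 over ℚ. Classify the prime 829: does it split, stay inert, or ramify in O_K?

inert — (829) stays prime in O_K

-267 mod 4 = 1, hence disc K = -267 and O_K = ℤ[(1+√-267)/2].
Since gcd(829, -267) = 1 the prime 829 does not ramify.
Compute (-267/829) via Euler: 562^((829-1)/2) mod 829 = 828, so (-267/829) = -1.
Legendre symbol -1 ⇒ 829 is inert.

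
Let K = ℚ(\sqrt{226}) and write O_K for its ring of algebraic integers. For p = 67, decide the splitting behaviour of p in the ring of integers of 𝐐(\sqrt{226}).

split

Since 226 ≢ 1 mod 4, the ring of integers is ℤ[√226] with discriminant 4·226 = 904.
disc(K) = 904 is not divisible by 67; 67 is unramified.
(226/67) = 25^33 mod 67 = 1, giving Legendre symbol 1.
d is a quadratic residue mod p, hence 67 splits in O_K.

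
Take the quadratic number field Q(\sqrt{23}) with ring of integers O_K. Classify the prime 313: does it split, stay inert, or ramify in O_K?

Since 23 ≢ 1 mod 4, the ring of integers is ℤ[√23] with discriminant 4·23 = 92.
313 ∤ 92, so 313 is unramified.
(23/313) = 23^156 mod 313 = 312, giving Legendre symbol -1.
Legendre symbol -1 ⇒ 313 is inert.

p is inert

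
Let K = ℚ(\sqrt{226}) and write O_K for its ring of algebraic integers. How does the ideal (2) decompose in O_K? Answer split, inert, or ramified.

p ramifies

d = 226 ≡ 2 (mod 4), so O_K = ℤ[√226] and disc(K) = 4d = 904.
disc(K) = 904 = 2·452, so p = 2 is ramified.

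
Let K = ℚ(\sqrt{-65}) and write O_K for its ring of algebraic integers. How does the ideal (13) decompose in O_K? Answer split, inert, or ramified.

-65 mod 4 = 3, hence disc K = 4·(-65) = -260 and O_K = ℤ[√-65].
disc(K) = -260 = 13·(-20), so p = 13 is ramified.

ramified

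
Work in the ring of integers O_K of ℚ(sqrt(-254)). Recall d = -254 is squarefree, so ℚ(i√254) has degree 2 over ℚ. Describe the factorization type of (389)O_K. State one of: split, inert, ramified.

remains prime (inert)

-254 mod 4 = 2, hence disc K = 4·(-254) = -1016 and O_K = ℤ[√-254].
disc(K) = -1016 is not divisible by 389; 389 is unramified.
Euler's criterion: (-254)^194 mod 389 = 388. Thus (-254|389) = -1.
Legendre symbol -1 ⇒ 389 is inert.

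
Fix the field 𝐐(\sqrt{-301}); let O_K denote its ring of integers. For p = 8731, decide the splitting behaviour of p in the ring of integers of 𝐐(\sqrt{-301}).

d = -301 ≡ 3 (mod 4), so O_K = ℤ[√-301] and disc(K) = 4d = -1204.
Since gcd(8731, -1204) = 1 the prime 8731 does not ramify.
(-301/8731) = 8430^4365 mod 8731 = 1, giving Legendre symbol 1.
d is a quadratic residue mod p, hence 8731 splits in O_K.

splits completely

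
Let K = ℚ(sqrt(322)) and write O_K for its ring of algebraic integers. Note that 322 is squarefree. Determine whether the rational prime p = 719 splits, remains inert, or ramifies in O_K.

inert

Since 322 ≢ 1 mod 4, the ring of integers is ℤ[√322] with discriminant 4·322 = 1288.
Since gcd(719, 1288) = 1 the prime 719 does not ramify.
Legendre symbol by Euler's criterion: (322/719) ≡ 322^359 ≡ 718 (mod 719), i.e. (322/719) = -1.
(322/719) = -1, so 719 is inert.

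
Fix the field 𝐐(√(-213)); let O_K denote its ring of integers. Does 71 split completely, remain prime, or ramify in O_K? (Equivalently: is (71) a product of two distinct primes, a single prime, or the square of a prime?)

d = -213 ≡ 3 (mod 4), so O_K = ℤ[√-213] and disc(K) = 4d = -852.
disc(K) = -852 = 71·(-12), so p = 71 is ramified.

ramified — (71) = 𝔭²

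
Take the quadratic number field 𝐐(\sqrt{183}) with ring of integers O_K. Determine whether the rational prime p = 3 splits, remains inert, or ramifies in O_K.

p ramifies

Since 183 ≢ 1 mod 4, the ring of integers is ℤ[√183] with discriminant 4·183 = 732.
disc(K) = 732 = 3·244, so p = 3 is ramified.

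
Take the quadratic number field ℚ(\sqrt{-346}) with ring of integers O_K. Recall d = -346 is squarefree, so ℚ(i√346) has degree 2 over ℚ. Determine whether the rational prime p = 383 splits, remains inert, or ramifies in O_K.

-346 mod 4 = 2, hence disc K = 4·(-346) = -1384 and O_K = ℤ[√-346].
383 ∤ -1384, so 383 is unramified.
Legendre symbol by Euler's criterion: (-346/383) ≡ (-346)^191 ≡ 382 (mod 383), i.e. (-346/383) = -1.
Legendre symbol -1 ⇒ 383 is inert.

p is inert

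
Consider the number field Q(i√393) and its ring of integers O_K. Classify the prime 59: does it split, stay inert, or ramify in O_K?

59 splits in O_K

d = -393 ≡ 3 (mod 4), so O_K = ℤ[√-393] and disc(K) = 4d = -1572.
59 ∤ -1572, so 59 is unramified.
Legendre symbol by Euler's criterion: (-393/59) ≡ (-393)^29 ≡ 1 (mod 59), i.e. (-393/59) = 1.
Legendre symbol 1 ⇒ 59 is split.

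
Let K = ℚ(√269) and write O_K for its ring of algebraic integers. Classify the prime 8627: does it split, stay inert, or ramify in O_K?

inert — (8627) stays prime in O_K

Since 269 ≡ 1 mod 4, the ring of integers is ℤ[(1+√269)/2] with discriminant 269.
8627 ∤ 269, so 8627 is unramified.
(269/8627) = 269^4313 mod 8627 = 8626, giving Legendre symbol -1.
d is a non-residue mod p, hence 8627 remains inert in O_K.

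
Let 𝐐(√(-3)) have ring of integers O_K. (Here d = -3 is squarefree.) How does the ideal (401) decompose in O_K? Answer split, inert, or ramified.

p is inert

d = -3 ≡ 1 (mod 4), so O_K = ℤ[(1+√-3)/2] and disc(K) = d = -3.
Since gcd(401, -3) = 1 the prime 401 does not ramify.
Compute (-3/401) via Euler: 398^((401-1)/2) mod 401 = 400, so (-3/401) = -1.
d is a non-residue mod p, hence 401 remains inert in O_K.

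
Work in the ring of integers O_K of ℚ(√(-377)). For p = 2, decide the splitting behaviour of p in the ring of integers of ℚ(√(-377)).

p ramifies

-377 mod 4 = 3, hence disc K = 4·(-377) = -1508 and O_K = ℤ[√-377].
Ramification test: 2 | -1508. The prime 2 ramifies in K.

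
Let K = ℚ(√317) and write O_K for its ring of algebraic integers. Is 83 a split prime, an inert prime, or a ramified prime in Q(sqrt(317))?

split

d = 317 ≡ 1 (mod 4), so O_K = ℤ[(1+√317)/2] and disc(K) = d = 317.
Since gcd(83, 317) = 1 the prime 83 does not ramify.
Compute (317/83) via Euler: 68^((83-1)/2) mod 83 = 1, so (317/83) = 1.
Legendre symbol 1 ⇒ 83 is split.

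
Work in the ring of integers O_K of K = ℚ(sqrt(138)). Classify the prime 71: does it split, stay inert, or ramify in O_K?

d = 138 ≡ 2 (mod 4), so O_K = ℤ[√138] and disc(K) = 4d = 552.
71 ∤ 552, so 71 is unramified.
Euler's criterion: 138^35 mod 71 = 70. Thus (138|71) = -1.
(138/71) = -1, so 71 is inert.

inert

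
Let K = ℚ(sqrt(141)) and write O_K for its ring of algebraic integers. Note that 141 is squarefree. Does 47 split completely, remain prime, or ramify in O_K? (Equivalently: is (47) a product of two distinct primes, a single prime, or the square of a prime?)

141 mod 4 = 1, hence disc K = 141 and O_K = ℤ[(1+√141)/2].
disc(K) = 141 = 47·3, so p = 47 is ramified.

ramified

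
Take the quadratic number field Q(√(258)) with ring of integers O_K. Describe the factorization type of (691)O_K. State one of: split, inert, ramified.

p splits

d = 258 ≡ 2 (mod 4), so O_K = ℤ[√258] and disc(K) = 4d = 1032.
Since gcd(691, 1032) = 1 the prime 691 does not ramify.
Compute (258/691) via Euler: 258^((691-1)/2) mod 691 = 1, so (258/691) = 1.
(258/691) = 1, so 691 splits.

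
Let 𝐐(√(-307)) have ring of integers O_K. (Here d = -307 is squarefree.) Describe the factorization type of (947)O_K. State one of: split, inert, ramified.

split

Since -307 ≡ 1 mod 4, the ring of integers is ℤ[(1+√-307)/2] with discriminant -307.
disc(K) = -307 is not divisible by 947; 947 is unramified.
Compute (-307/947) via Euler: 640^((947-1)/2) mod 947 = 1, so (-307/947) = 1.
d is a quadratic residue mod p, hence 947 splits in O_K.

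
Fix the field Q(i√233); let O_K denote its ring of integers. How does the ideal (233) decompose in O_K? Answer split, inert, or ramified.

233 is ramified

Since -233 ≢ 1 mod 4, the ring of integers is ℤ[√-233] with discriminant 4·(-233) = -932.
233 divides disc(K) = -932, so 233 ramifies.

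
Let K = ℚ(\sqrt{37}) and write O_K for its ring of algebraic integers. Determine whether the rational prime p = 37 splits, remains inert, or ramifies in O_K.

p ramifies

37 mod 4 = 1, hence disc K = 37 and O_K = ℤ[(1+√37)/2].
37 divides disc(K) = 37, so 37 ramifies.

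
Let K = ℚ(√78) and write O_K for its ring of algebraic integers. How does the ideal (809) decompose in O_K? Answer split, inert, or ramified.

p is inert

Since 78 ≢ 1 mod 4, the ring of integers is ℤ[√78] with discriminant 4·78 = 312.
Since gcd(809, 312) = 1 the prime 809 does not ramify.
Euler's criterion: 78^404 mod 809 = 808. Thus (78|809) = -1.
(78/809) = -1, so 809 is inert.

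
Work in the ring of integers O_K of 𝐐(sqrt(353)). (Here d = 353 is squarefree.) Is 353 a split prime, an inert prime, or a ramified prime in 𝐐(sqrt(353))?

p ramifies

d = 353 ≡ 1 (mod 4), so O_K = ℤ[(1+√353)/2] and disc(K) = d = 353.
353 divides disc(K) = 353, so 353 ramifies.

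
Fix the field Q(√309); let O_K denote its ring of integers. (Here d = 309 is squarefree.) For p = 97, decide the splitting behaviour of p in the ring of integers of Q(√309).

309 mod 4 = 1, hence disc K = 309 and O_K = ℤ[(1+√309)/2].
disc(K) = 309 is not divisible by 97; 97 is unramified.
Compute (309/97) via Euler: 18^((97-1)/2) mod 97 = 1, so (309/97) = 1.
d is a quadratic residue mod p, hence 97 splits in O_K.

97 splits in O_K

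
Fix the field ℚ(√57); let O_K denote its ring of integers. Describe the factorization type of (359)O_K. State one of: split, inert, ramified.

p is inert

57 mod 4 = 1, hence disc K = 57 and O_K = ℤ[(1+√57)/2].
Since gcd(359, 57) = 1 the prime 359 does not ramify.
Compute (57/359) via Euler: 57^((359-1)/2) mod 359 = 358, so (57/359) = -1.
d is a non-residue mod p, hence 359 remains inert in O_K.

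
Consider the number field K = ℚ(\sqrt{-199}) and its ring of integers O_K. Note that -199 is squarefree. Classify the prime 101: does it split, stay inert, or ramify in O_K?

p is inert

-199 mod 4 = 1, hence disc K = -199 and O_K = ℤ[(1+√-199)/2].
Since gcd(101, -199) = 1 the prime 101 does not ramify.
(-199/101) = 3^50 mod 101 = 100, giving Legendre symbol -1.
Legendre symbol -1 ⇒ 101 is inert.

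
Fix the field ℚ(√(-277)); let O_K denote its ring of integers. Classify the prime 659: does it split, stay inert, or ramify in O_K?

splits completely

Since -277 ≢ 1 mod 4, the ring of integers is ℤ[√-277] with discriminant 4·(-277) = -1108.
Since gcd(659, -1108) = 1 the prime 659 does not ramify.
Legendre symbol by Euler's criterion: (-277/659) ≡ (-277)^329 ≡ 1 (mod 659), i.e. (-277/659) = 1.
(-277/659) = 1, so 659 splits.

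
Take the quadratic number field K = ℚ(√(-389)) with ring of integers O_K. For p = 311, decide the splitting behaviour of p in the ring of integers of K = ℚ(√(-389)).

inert — (311) stays prime in O_K

d = -389 ≡ 3 (mod 4), so O_K = ℤ[√-389] and disc(K) = 4d = -1556.
311 ∤ -1556, so 311 is unramified.
(-389/311) = 233^155 mod 311 = 310, giving Legendre symbol -1.
d is a non-residue mod p, hence 311 remains inert in O_K.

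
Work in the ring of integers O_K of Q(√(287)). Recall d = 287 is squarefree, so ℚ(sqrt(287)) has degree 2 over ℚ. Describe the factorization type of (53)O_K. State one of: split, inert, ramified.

p is inert

Since 287 ≢ 1 mod 4, the ring of integers is ℤ[√287] with discriminant 4·287 = 1148.
Since gcd(53, 1148) = 1 the prime 53 does not ramify.
Compute (287/53) via Euler: 22^((53-1)/2) mod 53 = 52, so (287/53) = -1.
Legendre symbol -1 ⇒ 53 is inert.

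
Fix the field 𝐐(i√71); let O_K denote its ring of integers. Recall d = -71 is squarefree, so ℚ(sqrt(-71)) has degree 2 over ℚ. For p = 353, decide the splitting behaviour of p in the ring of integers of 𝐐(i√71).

d = -71 ≡ 1 (mod 4), so O_K = ℤ[(1+√-71)/2] and disc(K) = d = -71.
353 ∤ -71, so 353 is unramified.
(-71/353) = 282^176 mod 353 = 352, giving Legendre symbol -1.
Legendre symbol -1 ⇒ 353 is inert.

p is inert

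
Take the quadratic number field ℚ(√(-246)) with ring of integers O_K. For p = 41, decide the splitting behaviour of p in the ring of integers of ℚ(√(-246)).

d = -246 ≡ 2 (mod 4), so O_K = ℤ[√-246] and disc(K) = 4d = -984.
Ramification test: 41 | -984. The prime 41 ramifies in K.

ramified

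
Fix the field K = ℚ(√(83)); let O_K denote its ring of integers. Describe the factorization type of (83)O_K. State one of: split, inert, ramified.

83 mod 4 = 3, hence disc K = 4·83 = 332 and O_K = ℤ[√83].
83 divides disc(K) = 332, so 83 ramifies.

ramified — (83) = 𝔭²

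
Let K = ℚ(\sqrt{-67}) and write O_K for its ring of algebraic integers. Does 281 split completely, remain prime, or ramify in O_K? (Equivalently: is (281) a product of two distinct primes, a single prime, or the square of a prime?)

d = -67 ≡ 1 (mod 4), so O_K = ℤ[(1+√-67)/2] and disc(K) = d = -67.
281 ∤ -67, so 281 is unramified.
Compute (-67/281) via Euler: 214^((281-1)/2) mod 281 = 280, so (-67/281) = -1.
Legendre symbol -1 ⇒ 281 is inert.

p is inert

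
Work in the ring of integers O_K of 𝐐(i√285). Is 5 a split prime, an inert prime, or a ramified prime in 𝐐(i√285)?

5 is ramified

-285 mod 4 = 3, hence disc K = 4·(-285) = -1140 and O_K = ℤ[√-285].
disc(K) = -1140 = 5·(-228), so p = 5 is ramified.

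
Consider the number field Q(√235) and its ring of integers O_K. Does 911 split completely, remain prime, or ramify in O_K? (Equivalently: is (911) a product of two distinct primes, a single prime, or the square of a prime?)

235 mod 4 = 3, hence disc K = 4·235 = 940 and O_K = ℤ[√235].
disc(K) = 940 is not divisible by 911; 911 is unramified.
Legendre symbol by Euler's criterion: (235/911) ≡ 235^455 ≡ 910 (mod 911), i.e. (235/911) = -1.
d is a non-residue mod p, hence 911 remains inert in O_K.

remains prime (inert)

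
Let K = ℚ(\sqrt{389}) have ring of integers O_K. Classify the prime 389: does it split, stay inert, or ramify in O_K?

Since 389 ≡ 1 mod 4, the ring of integers is ℤ[(1+√389)/2] with discriminant 389.
389 divides disc(K) = 389, so 389 ramifies.

p ramifies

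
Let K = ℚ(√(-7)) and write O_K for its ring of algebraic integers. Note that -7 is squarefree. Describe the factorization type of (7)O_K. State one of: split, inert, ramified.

ramified — (7) = 𝔭²

Since -7 ≡ 1 mod 4, the ring of integers is ℤ[(1+√-7)/2] with discriminant -7.
disc(K) = -7 = 7·(-1), so p = 7 is ramified.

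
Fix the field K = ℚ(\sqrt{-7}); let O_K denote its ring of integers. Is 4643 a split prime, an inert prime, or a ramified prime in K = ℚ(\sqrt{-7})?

d = -7 ≡ 1 (mod 4), so O_K = ℤ[(1+√-7)/2] and disc(K) = d = -7.
4643 ∤ -7, so 4643 is unramified.
Euler's criterion: (-7)^2321 mod 4643 = 1. Thus (-7|4643) = 1.
Legendre symbol 1 ⇒ 4643 is split.

p splits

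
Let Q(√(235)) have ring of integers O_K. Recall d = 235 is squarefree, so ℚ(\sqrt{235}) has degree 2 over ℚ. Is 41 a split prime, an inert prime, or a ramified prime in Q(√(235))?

Since 235 ≢ 1 mod 4, the ring of integers is ℤ[√235] with discriminant 4·235 = 940.
Since gcd(41, 940) = 1 the prime 41 does not ramify.
Euler's criterion: 235^20 mod 41 = 40. Thus (235|41) = -1.
(235/41) = -1, so 41 is inert.

41 remains inert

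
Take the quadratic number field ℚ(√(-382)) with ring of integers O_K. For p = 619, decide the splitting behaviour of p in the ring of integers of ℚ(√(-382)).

inert — (619) stays prime in O_K

d = -382 ≡ 2 (mod 4), so O_K = ℤ[√-382] and disc(K) = 4d = -1528.
Since gcd(619, -1528) = 1 the prime 619 does not ramify.
Euler's criterion: (-382)^309 mod 619 = 618. Thus (-382|619) = -1.
(-382/619) = -1, so 619 is inert.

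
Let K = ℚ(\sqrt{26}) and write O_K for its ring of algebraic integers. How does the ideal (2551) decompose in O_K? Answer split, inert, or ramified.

d = 26 ≡ 2 (mod 4), so O_K = ℤ[√26] and disc(K) = 4d = 104.
2551 ∤ 104, so 2551 is unramified.
Compute (26/2551) via Euler: 26^((2551-1)/2) mod 2551 = 1, so (26/2551) = 1.
(26/2551) = 1, so 2551 splits.

2551 splits in O_K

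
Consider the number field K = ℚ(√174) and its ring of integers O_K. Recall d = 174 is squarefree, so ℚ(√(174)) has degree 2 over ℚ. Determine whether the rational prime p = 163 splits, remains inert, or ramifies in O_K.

remains prime (inert)

174 mod 4 = 2, hence disc K = 4·174 = 696 and O_K = ℤ[√174].
disc(K) = 696 is not divisible by 163; 163 is unramified.
Euler's criterion: 174^81 mod 163 = 162. Thus (174|163) = -1.
d is a non-residue mod p, hence 163 remains inert in O_K.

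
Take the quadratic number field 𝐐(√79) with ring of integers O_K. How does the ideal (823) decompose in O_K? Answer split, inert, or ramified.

Since 79 ≢ 1 mod 4, the ring of integers is ℤ[√79] with discriminant 4·79 = 316.
Since gcd(823, 316) = 1 the prime 823 does not ramify.
Euler's criterion: 79^411 mod 823 = 1. Thus (79|823) = 1.
d is a quadratic residue mod p, hence 823 splits in O_K.

823 splits in O_K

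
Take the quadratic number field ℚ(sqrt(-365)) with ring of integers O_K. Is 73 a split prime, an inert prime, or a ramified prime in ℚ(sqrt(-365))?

ramifies in O_K

-365 mod 4 = 3, hence disc K = 4·(-365) = -1460 and O_K = ℤ[√-365].
disc(K) = -1460 = 73·(-20), so p = 73 is ramified.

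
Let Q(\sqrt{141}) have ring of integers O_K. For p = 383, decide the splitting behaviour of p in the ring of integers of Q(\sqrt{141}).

inert

d = 141 ≡ 1 (mod 4), so O_K = ℤ[(1+√141)/2] and disc(K) = d = 141.
383 ∤ 141, so 383 is unramified.
Compute (141/383) via Euler: 141^((383-1)/2) mod 383 = 382, so (141/383) = -1.
Legendre symbol -1 ⇒ 383 is inert.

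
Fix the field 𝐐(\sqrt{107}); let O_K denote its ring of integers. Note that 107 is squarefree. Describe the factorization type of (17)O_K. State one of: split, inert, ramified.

Since 107 ≢ 1 mod 4, the ring of integers is ℤ[√107] with discriminant 4·107 = 428.
17 ∤ 428, so 17 is unramified.
(107/17) = 5^8 mod 17 = 16, giving Legendre symbol -1.
Legendre symbol -1 ⇒ 17 is inert.

p is inert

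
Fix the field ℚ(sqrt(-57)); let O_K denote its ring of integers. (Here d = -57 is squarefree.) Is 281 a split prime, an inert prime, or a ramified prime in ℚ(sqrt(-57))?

d = -57 ≡ 3 (mod 4), so O_K = ℤ[√-57] and disc(K) = 4d = -228.
281 ∤ -228, so 281 is unramified.
Euler's criterion: (-57)^140 mod 281 = 1. Thus (-57|281) = 1.
Legendre symbol 1 ⇒ 281 is split.

splits completely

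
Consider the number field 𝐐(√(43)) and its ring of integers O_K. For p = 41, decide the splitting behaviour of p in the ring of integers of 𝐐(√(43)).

d = 43 ≡ 3 (mod 4), so O_K = ℤ[√43] and disc(K) = 4d = 172.
Since gcd(41, 172) = 1 the prime 41 does not ramify.
Compute (43/41) via Euler: 2^((41-1)/2) mod 41 = 1, so (43/41) = 1.
Legendre symbol 1 ⇒ 41 is split.

split — (41) = 𝔭₁𝔭₂ with 𝔭₁ ≠ 𝔭₂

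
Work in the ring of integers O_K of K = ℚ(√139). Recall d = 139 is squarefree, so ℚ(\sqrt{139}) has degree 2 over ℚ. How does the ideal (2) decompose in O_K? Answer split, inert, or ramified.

Since 139 ≢ 1 mod 4, the ring of integers is ℤ[√139] with discriminant 4·139 = 556.
2 divides disc(K) = 556, so 2 ramifies.

ramifies in O_K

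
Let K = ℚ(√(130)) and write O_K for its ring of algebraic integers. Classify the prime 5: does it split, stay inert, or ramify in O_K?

d = 130 ≡ 2 (mod 4), so O_K = ℤ[√130] and disc(K) = 4d = 520.
5 divides disc(K) = 520, so 5 ramifies.

ramified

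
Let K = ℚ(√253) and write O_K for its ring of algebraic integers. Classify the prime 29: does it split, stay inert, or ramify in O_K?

29 remains inert

253 mod 4 = 1, hence disc K = 253 and O_K = ℤ[(1+√253)/2].
Since gcd(29, 253) = 1 the prime 29 does not ramify.
Euler's criterion: 253^14 mod 29 = 28. Thus (253|29) = -1.
(253/29) = -1, so 29 is inert.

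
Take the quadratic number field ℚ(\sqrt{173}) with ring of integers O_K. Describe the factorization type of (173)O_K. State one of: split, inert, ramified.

p ramifies

d = 173 ≡ 1 (mod 4), so O_K = ℤ[(1+√173)/2] and disc(K) = d = 173.
173 divides disc(K) = 173, so 173 ramifies.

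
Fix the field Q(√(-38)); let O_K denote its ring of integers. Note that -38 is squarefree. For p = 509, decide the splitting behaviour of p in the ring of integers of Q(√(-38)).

split

d = -38 ≡ 2 (mod 4), so O_K = ℤ[√-38] and disc(K) = 4d = -152.
disc(K) = -152 is not divisible by 509; 509 is unramified.
Compute (-38/509) via Euler: 471^((509-1)/2) mod 509 = 1, so (-38/509) = 1.
d is a quadratic residue mod p, hence 509 splits in O_K.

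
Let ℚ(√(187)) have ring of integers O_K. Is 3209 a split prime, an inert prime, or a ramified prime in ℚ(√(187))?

remains prime (inert)

d = 187 ≡ 3 (mod 4), so O_K = ℤ[√187] and disc(K) = 4d = 748.
Since gcd(3209, 748) = 1 the prime 3209 does not ramify.
Compute (187/3209) via Euler: 187^((3209-1)/2) mod 3209 = 3208, so (187/3209) = -1.
d is a non-residue mod p, hence 3209 remains inert in O_K.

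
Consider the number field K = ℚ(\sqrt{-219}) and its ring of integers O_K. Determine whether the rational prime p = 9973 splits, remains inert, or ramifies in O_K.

-219 mod 4 = 1, hence disc K = -219 and O_K = ℤ[(1+√-219)/2].
Since gcd(9973, -219) = 1 the prime 9973 does not ramify.
Compute (-219/9973) via Euler: 9754^((9973-1)/2) mod 9973 = 9972, so (-219/9973) = -1.
(-219/9973) = -1, so 9973 is inert.

inert — (9973) stays prime in O_K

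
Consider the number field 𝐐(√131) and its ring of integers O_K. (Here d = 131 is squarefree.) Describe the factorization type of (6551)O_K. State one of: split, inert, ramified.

131 mod 4 = 3, hence disc K = 4·131 = 524 and O_K = ℤ[√131].
Since gcd(6551, 524) = 1 the prime 6551 does not ramify.
Euler's criterion: 131^3275 mod 6551 = 6550. Thus (131|6551) = -1.
(131/6551) = -1, so 6551 is inert.

remains prime (inert)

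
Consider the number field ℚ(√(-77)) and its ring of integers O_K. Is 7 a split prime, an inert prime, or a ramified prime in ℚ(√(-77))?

-77 mod 4 = 3, hence disc K = 4·(-77) = -308 and O_K = ℤ[√-77].
Ramification test: 7 | -308. The prime 7 ramifies in K.

ramified — (7) = 𝔭²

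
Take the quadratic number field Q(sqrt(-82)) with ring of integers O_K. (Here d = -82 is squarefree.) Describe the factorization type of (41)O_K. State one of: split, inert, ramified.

p ramifies

d = -82 ≡ 2 (mod 4), so O_K = ℤ[√-82] and disc(K) = 4d = -328.
Ramification test: 41 | -328. The prime 41 ramifies in K.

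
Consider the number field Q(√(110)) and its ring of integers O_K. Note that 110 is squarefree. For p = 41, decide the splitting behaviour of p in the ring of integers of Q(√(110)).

d = 110 ≡ 2 (mod 4), so O_K = ℤ[√110] and disc(K) = 4d = 440.
Since gcd(41, 440) = 1 the prime 41 does not ramify.
Euler's criterion: 110^20 mod 41 = 40. Thus (110|41) = -1.
Legendre symbol -1 ⇒ 41 is inert.

inert — (41) stays prime in O_K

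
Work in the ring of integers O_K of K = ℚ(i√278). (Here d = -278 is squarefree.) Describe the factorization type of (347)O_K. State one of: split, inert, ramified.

inert

-278 mod 4 = 2, hence disc K = 4·(-278) = -1112 and O_K = ℤ[√-278].
Since gcd(347, -1112) = 1 the prime 347 does not ramify.
Legendre symbol by Euler's criterion: (-278/347) ≡ (-278)^173 ≡ 346 (mod 347), i.e. (-278/347) = -1.
(-278/347) = -1, so 347 is inert.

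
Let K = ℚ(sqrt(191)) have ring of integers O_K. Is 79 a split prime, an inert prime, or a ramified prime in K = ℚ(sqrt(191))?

Since 191 ≢ 1 mod 4, the ring of integers is ℤ[√191] with discriminant 4·191 = 764.
79 ∤ 764, so 79 is unramified.
Euler's criterion: 191^39 mod 79 = 78. Thus (191|79) = -1.
Legendre symbol -1 ⇒ 79 is inert.

inert — (79) stays prime in O_K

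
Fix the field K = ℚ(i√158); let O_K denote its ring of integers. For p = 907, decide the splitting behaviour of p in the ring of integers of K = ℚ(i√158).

inert — (907) stays prime in O_K

-158 mod 4 = 2, hence disc K = 4·(-158) = -632 and O_K = ℤ[√-158].
Since gcd(907, -632) = 1 the prime 907 does not ramify.
Legendre symbol by Euler's criterion: (-158/907) ≡ (-158)^453 ≡ 906 (mod 907), i.e. (-158/907) = -1.
d is a non-residue mod p, hence 907 remains inert in O_K.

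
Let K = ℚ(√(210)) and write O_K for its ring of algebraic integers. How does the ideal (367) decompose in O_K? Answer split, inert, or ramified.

split

Since 210 ≢ 1 mod 4, the ring of integers is ℤ[√210] with discriminant 4·210 = 840.
Since gcd(367, 840) = 1 the prime 367 does not ramify.
Euler's criterion: 210^183 mod 367 = 1. Thus (210|367) = 1.
d is a quadratic residue mod p, hence 367 splits in O_K.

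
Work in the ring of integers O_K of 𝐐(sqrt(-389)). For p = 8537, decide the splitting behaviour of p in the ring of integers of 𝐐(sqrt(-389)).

inert

Since -389 ≢ 1 mod 4, the ring of integers is ℤ[√-389] with discriminant 4·(-389) = -1556.
disc(K) = -1556 is not divisible by 8537; 8537 is unramified.
Euler's criterion: (-389)^4268 mod 8537 = 8536. Thus (-389|8537) = -1.
d is a non-residue mod p, hence 8537 remains inert in O_K.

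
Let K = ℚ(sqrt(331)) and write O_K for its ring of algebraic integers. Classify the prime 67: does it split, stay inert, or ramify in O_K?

331 mod 4 = 3, hence disc K = 4·331 = 1324 and O_K = ℤ[√331].
disc(K) = 1324 is not divisible by 67; 67 is unramified.
(331/67) = 63^33 mod 67 = 66, giving Legendre symbol -1.
Legendre symbol -1 ⇒ 67 is inert.

remains prime (inert)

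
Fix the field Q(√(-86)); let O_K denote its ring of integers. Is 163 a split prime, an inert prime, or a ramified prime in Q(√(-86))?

Since -86 ≢ 1 mod 4, the ring of integers is ℤ[√-86] with discriminant 4·(-86) = -344.
163 ∤ -344, so 163 is unramified.
(-86/163) = 77^81 mod 163 = 1, giving Legendre symbol 1.
d is a quadratic residue mod p, hence 163 splits in O_K.

p splits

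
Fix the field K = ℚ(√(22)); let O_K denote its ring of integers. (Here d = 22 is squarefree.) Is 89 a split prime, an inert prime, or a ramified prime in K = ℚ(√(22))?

d = 22 ≡ 2 (mod 4), so O_K = ℤ[√22] and disc(K) = 4d = 88.
disc(K) = 88 is not divisible by 89; 89 is unramified.
(22/89) = 22^44 mod 89 = 1, giving Legendre symbol 1.
Legendre symbol 1 ⇒ 89 is split.

p splits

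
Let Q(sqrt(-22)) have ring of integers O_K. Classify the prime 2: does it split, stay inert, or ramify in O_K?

Since -22 ≢ 1 mod 4, the ring of integers is ℤ[√-22] with discriminant 4·(-22) = -88.
2 divides disc(K) = -88, so 2 ramifies.

p ramifies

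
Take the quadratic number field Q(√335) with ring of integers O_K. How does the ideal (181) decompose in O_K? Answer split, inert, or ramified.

Since 335 ≢ 1 mod 4, the ring of integers is ℤ[√335] with discriminant 4·335 = 1340.
disc(K) = 1340 is not divisible by 181; 181 is unramified.
Legendre symbol by Euler's criterion: (335/181) ≡ 335^90 ≡ 1 (mod 181), i.e. (335/181) = 1.
Legendre symbol 1 ⇒ 181 is split.

181 splits in O_K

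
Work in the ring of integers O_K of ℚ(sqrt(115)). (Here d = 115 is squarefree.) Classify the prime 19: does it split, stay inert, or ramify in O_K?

split — (19) = 𝔭₁𝔭₂ with 𝔭₁ ≠ 𝔭₂

Since 115 ≢ 1 mod 4, the ring of integers is ℤ[√115] with discriminant 4·115 = 460.
disc(K) = 460 is not divisible by 19; 19 is unramified.
Legendre symbol by Euler's criterion: (115/19) ≡ 115^9 ≡ 1 (mod 19), i.e. (115/19) = 1.
(115/19) = 1, so 19 splits.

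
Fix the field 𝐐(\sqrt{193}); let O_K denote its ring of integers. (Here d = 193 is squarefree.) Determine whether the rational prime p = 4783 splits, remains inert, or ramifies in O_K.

d = 193 ≡ 1 (mod 4), so O_K = ℤ[(1+√193)/2] and disc(K) = d = 193.
4783 ∤ 193, so 4783 is unramified.
Compute (193/4783) via Euler: 193^((4783-1)/2) mod 4783 = 1, so (193/4783) = 1.
Legendre symbol 1 ⇒ 4783 is split.

4783 splits in O_K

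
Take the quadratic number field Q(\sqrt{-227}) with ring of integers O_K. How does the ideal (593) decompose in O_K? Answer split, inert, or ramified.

p splits

d = -227 ≡ 1 (mod 4), so O_K = ℤ[(1+√-227)/2] and disc(K) = d = -227.
Since gcd(593, -227) = 1 the prime 593 does not ramify.
Compute (-227/593) via Euler: 366^((593-1)/2) mod 593 = 1, so (-227/593) = 1.
(-227/593) = 1, so 593 splits.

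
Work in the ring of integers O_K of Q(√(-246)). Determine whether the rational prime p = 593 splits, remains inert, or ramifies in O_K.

593 splits in O_K

d = -246 ≡ 2 (mod 4), so O_K = ℤ[√-246] and disc(K) = 4d = -984.
593 ∤ -984, so 593 is unramified.
Compute (-246/593) via Euler: 347^((593-1)/2) mod 593 = 1, so (-246/593) = 1.
Legendre symbol 1 ⇒ 593 is split.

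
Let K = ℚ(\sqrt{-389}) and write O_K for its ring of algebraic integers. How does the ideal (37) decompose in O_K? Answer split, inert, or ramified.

inert

Since -389 ≢ 1 mod 4, the ring of integers is ℤ[√-389] with discriminant 4·(-389) = -1556.
disc(K) = -1556 is not divisible by 37; 37 is unramified.
Legendre symbol by Euler's criterion: (-389/37) ≡ (-389)^18 ≡ 36 (mod 37), i.e. (-389/37) = -1.
(-389/37) = -1, so 37 is inert.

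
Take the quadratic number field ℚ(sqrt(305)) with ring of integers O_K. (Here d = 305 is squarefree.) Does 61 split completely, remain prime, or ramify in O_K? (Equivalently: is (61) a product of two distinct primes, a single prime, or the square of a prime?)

p ramifies

Since 305 ≡ 1 mod 4, the ring of integers is ℤ[(1+√305)/2] with discriminant 305.
61 divides disc(K) = 305, so 61 ramifies.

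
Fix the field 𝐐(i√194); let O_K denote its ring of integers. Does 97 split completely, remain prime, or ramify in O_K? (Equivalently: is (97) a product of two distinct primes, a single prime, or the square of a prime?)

Since -194 ≢ 1 mod 4, the ring of integers is ℤ[√-194] with discriminant 4·(-194) = -776.
Ramification test: 97 | -776. The prime 97 ramifies in K.

97 is ramified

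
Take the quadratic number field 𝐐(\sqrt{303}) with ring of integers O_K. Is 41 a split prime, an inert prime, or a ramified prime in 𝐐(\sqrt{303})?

303 mod 4 = 3, hence disc K = 4·303 = 1212 and O_K = ℤ[√303].
disc(K) = 1212 is not divisible by 41; 41 is unramified.
(303/41) = 16^20 mod 41 = 1, giving Legendre symbol 1.
Legendre symbol 1 ⇒ 41 is split.

p splits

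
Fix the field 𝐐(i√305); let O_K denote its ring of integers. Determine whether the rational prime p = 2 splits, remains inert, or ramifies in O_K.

Since -305 ≢ 1 mod 4, the ring of integers is ℤ[√-305] with discriminant 4·(-305) = -1220.
2 divides disc(K) = -1220, so 2 ramifies.

ramifies in O_K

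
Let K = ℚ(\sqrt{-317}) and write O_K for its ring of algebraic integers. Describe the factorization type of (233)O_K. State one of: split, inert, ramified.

inert

-317 mod 4 = 3, hence disc K = 4·(-317) = -1268 and O_K = ℤ[√-317].
Since gcd(233, -1268) = 1 the prime 233 does not ramify.
(-317/233) = 149^116 mod 233 = 232, giving Legendre symbol -1.
d is a non-residue mod p, hence 233 remains inert in O_K.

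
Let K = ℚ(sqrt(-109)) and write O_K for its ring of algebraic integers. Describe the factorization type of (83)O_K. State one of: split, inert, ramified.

d = -109 ≡ 3 (mod 4), so O_K = ℤ[√-109] and disc(K) = 4d = -436.
disc(K) = -436 is not divisible by 83; 83 is unramified.
Euler's criterion: (-109)^41 mod 83 = 82. Thus (-109|83) = -1.
Legendre symbol -1 ⇒ 83 is inert.

inert — (83) stays prime in O_K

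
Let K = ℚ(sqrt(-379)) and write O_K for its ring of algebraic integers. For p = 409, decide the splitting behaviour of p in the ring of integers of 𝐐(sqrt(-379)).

-379 mod 4 = 1, hence disc K = -379 and O_K = ℤ[(1+√-379)/2].
Since gcd(409, -379) = 1 the prime 409 does not ramify.
(-379/409) = 30^204 mod 409 = 1, giving Legendre symbol 1.
d is a quadratic residue mod p, hence 409 splits in O_K.

409 splits in O_K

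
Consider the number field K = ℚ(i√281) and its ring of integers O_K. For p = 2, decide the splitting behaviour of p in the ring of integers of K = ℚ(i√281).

ramified — (2) = 𝔭²

-281 mod 4 = 3, hence disc K = 4·(-281) = -1124 and O_K = ℤ[√-281].
disc(K) = -1124 = 2·(-562), so p = 2 is ramified.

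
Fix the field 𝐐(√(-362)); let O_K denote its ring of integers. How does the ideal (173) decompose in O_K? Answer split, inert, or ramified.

Since -362 ≢ 1 mod 4, the ring of integers is ℤ[√-362] with discriminant 4·(-362) = -1448.
173 ∤ -1448, so 173 is unramified.
Euler's criterion: (-362)^86 mod 173 = 1. Thus (-362|173) = 1.
(-362/173) = 1, so 173 splits.

p splits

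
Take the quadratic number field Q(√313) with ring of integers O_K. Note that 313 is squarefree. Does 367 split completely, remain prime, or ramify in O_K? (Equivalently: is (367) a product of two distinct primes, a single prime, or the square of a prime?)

split

Since 313 ≡ 1 mod 4, the ring of integers is ℤ[(1+√313)/2] with discriminant 313.
disc(K) = 313 is not divisible by 367; 367 is unramified.
(313/367) = 313^183 mod 367 = 1, giving Legendre symbol 1.
Legendre symbol 1 ⇒ 367 is split.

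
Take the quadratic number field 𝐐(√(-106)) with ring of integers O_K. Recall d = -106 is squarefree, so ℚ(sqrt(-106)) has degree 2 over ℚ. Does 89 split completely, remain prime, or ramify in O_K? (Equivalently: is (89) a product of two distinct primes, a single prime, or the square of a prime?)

d = -106 ≡ 2 (mod 4), so O_K = ℤ[√-106] and disc(K) = 4d = -424.
Since gcd(89, -424) = 1 the prime 89 does not ramify.
Legendre symbol by Euler's criterion: (-106/89) ≡ (-106)^44 ≡ 1 (mod 89), i.e. (-106/89) = 1.
d is a quadratic residue mod p, hence 89 splits in O_K.

split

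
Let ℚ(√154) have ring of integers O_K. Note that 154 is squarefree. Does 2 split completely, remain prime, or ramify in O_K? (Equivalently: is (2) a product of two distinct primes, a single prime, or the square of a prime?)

2 is ramified

d = 154 ≡ 2 (mod 4), so O_K = ℤ[√154] and disc(K) = 4d = 616.
2 divides disc(K) = 616, so 2 ramifies.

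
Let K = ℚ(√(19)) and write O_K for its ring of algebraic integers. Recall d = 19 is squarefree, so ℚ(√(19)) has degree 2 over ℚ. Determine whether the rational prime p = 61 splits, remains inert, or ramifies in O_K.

19 mod 4 = 3, hence disc K = 4·19 = 76 and O_K = ℤ[√19].
61 ∤ 76, so 61 is unramified.
Euler's criterion: 19^30 mod 61 = 1. Thus (19|61) = 1.
Legendre symbol 1 ⇒ 61 is split.

split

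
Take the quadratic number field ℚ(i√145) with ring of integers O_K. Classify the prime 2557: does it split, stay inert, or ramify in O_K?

remains prime (inert)

d = -145 ≡ 3 (mod 4), so O_K = ℤ[√-145] and disc(K) = 4d = -580.
Since gcd(2557, -580) = 1 the prime 2557 does not ramify.
(-145/2557) = 2412^1278 mod 2557 = 2556, giving Legendre symbol -1.
d is a non-residue mod p, hence 2557 remains inert in O_K.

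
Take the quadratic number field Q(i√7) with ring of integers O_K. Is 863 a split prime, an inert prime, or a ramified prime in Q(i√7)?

split — (863) = 𝔭₁𝔭₂ with 𝔭₁ ≠ 𝔭₂

Since -7 ≡ 1 mod 4, the ring of integers is ℤ[(1+√-7)/2] with discriminant -7.
863 ∤ -7, so 863 is unramified.
Compute (-7/863) via Euler: 856^((863-1)/2) mod 863 = 1, so (-7/863) = 1.
(-7/863) = 1, so 863 splits.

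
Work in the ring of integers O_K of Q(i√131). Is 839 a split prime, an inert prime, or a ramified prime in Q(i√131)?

-131 mod 4 = 1, hence disc K = -131 and O_K = ℤ[(1+√-131)/2].
839 ∤ -131, so 839 is unramified.
(-131/839) = 708^419 mod 839 = 1, giving Legendre symbol 1.
d is a quadratic residue mod p, hence 839 splits in O_K.

split — (839) = 𝔭₁𝔭₂ with 𝔭₁ ≠ 𝔭₂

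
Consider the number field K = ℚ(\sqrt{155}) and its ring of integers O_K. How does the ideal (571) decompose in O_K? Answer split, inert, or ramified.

d = 155 ≡ 3 (mod 4), so O_K = ℤ[√155] and disc(K) = 4d = 620.
disc(K) = 620 is not divisible by 571; 571 is unramified.
Compute (155/571) via Euler: 155^((571-1)/2) mod 571 = 1, so (155/571) = 1.
(155/571) = 1, so 571 splits.

p splits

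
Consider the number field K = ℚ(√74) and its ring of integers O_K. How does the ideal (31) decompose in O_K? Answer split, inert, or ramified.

Since 74 ≢ 1 mod 4, the ring of integers is ℤ[√74] with discriminant 4·74 = 296.
31 ∤ 296, so 31 is unramified.
Euler's criterion: 74^15 mod 31 = 30. Thus (74|31) = -1.
d is a non-residue mod p, hence 31 remains inert in O_K.

p is inert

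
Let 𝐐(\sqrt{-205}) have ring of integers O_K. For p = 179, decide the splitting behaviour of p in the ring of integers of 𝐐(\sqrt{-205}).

split

-205 mod 4 = 3, hence disc K = 4·(-205) = -820 and O_K = ℤ[√-205].
179 ∤ -820, so 179 is unramified.
(-205/179) = 153^89 mod 179 = 1, giving Legendre symbol 1.
(-205/179) = 1, so 179 splits.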